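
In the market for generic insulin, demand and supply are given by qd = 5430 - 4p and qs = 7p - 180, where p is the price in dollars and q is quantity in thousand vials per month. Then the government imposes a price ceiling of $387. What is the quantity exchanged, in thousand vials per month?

2529

Setting quantity demanded equal to quantity supplied, 5430 - 4p = 7p - 180, gives p* = 510 and q* = 3390.
Since 387 < 510, the ceiling is binding.
At p = 387: qd = 5430 - 4·387 = 3882 and qs = 7·387 - 180 = 2529.
The quantity actually transacted is the short side, supply: 2529.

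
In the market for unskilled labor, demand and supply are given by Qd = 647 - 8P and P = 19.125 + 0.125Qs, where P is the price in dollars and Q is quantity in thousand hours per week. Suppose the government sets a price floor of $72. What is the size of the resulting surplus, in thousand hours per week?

Rearranging supply gives Qs = 8P - 153. Equilibrium: 647 - 8P = 8P - 153, so 800 = 16P and P* = 50, Q* = 247.
The floor of 72 is above the equilibrium price 50, so it binds.
At P = 72: Qd = 647 - 8·72 = 71 and Qs = 8·72 - 153 = 423.
Surplus = Qs - Qd = 423 - 71 = 352.

352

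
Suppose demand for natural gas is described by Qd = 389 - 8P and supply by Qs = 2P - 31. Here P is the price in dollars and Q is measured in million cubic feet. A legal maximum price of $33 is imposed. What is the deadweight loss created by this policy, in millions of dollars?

101.25

Equilibrium: 389 - 8P = 2P - 31, so 420 = 10P and P* = 42, Q* = 53.
The ceiling of 33 is below the equilibrium price 42, so it binds.
At P = 33: Qd = 389 - 8·33 = 125 and Qs = 2·33 - 31 = 35.
Quantity traded falls to 35. At Q = 35 the demand price is (389 - 35)/8 = 44.25 and the supply price is (31 + 35)/2 = 33.
Deadweight loss = ½ · (44.25 - 33) · (53 - 35) = ½ · 11.25 · 18 = 101.25.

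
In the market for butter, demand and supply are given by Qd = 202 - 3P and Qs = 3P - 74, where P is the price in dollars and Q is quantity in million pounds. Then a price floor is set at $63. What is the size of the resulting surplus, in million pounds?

102

Setting quantity demanded equal to quantity supplied, 202 - 3P = 3P - 74, gives P* = 46 and Q* = 64.
The floor of 63 is above the equilibrium price 46, so it binds.
At P = 63: Qd = 202 - 3·63 = 13 and Qs = 3·63 - 74 = 115.
Surplus = Qs - Qd = 115 - 13 = 102.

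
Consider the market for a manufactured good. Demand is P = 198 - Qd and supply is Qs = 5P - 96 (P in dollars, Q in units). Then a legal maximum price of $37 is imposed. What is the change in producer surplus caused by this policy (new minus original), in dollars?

Rearranging demand gives Qd = 198 - P. In a free market, 198 - P = 5P - 96 gives the equilibrium P* = 49, Q* = 149.
The ceiling of 37 is below the equilibrium price 49, so it binds.
At P = 37: Qd = 198 - 37 = 161 and Qs = 5·37 - 96 = 89.
Producer surplus without the control is ½ · (49 - 19.2) · 149 = 2220.1.
With the ceiling, producers sell 89 units at 37, so PS = ½ · (37 - 19.2) · 89 = 792.1.
Change in producer surplus = 792.1 - 2220.1 = -1428.

-1428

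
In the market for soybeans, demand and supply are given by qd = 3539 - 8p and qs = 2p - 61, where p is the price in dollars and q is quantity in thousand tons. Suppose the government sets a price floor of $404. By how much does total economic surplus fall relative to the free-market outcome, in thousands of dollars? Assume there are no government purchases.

38720

Without the control the market clears where 3539 - 8p = 2p - 61, i.e. p* = 360 and q* = 659.
The floor of 404 is above the equilibrium price 360, so it binds.
At p = 404: qd = 3539 - 8·404 = 307 and qs = 2·404 - 61 = 747.
Quantity traded falls to 307. At q = 307 the demand price is (3539 - 307)/8 = 404 and the supply price is (61 + 307)/2 = 184.
Deadweight loss = ½ · (404 - 184) · (659 - 307) = ½ · 220 · 352 = 38720.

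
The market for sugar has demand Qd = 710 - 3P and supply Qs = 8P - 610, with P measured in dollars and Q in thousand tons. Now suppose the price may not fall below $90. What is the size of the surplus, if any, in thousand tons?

Equilibrium: 710 - 3P = 8P - 610, so 1320 = 11P and P* = 120, Q* = 350.
The floor of 90 is below the equilibrium price 120, so it is not binding; the market clears at P* = 120, Q* = 350.
Since the control does not bind, there is no surplus.

0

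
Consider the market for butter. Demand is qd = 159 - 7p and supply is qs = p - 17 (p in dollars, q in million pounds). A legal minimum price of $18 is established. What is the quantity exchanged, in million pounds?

Setting quantity demanded equal to quantity supplied, 159 - 7p = p - 17, gives p* = 22 and q* = 5.
The floor of 18 is below the equilibrium price 22, so it is not binding; the market clears at p* = 22, q* = 5.

5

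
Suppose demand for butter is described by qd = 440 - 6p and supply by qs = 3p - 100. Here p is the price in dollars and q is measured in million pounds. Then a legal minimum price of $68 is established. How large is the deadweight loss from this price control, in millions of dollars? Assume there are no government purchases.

Equilibrium: 440 - 6p = 3p - 100, so 540 = 9p and p* = 60, q* = 80.
Since 68 > 60, the floor is binding.
At p = 68: qd = 440 - 6·68 = 32 and qs = 3·68 - 100 = 104.
Quantity traded falls to 32. At q = 32 the demand price is (440 - 32)/6 = 68 and the supply price is (100 + 32)/3 = 44.
Deadweight loss = ½ · (68 - 44) · (80 - 32) = ½ · 24 · 48 = 576.

576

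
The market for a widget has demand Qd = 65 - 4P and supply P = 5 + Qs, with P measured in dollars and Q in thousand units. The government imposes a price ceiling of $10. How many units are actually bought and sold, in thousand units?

Rearranging supply gives Qs = P - 5. In a free market, 65 - 4P = P - 5 gives the equilibrium P* = 14, Q* = 9.
The ceiling of 10 is below the equilibrium price 14, so it binds.
At P = 10: Qd = 65 - 4·10 = 25 and Qs = 10 - 5 = 5.
The quantity actually transacted is the short side, supply: 5.

5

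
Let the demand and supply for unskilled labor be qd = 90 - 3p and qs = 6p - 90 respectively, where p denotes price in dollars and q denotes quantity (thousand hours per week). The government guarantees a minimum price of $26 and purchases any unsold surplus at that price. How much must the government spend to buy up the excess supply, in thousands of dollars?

Setting quantity demanded equal to quantity supplied, 90 - 3p = 6p - 90, gives p* = 20 and q* = 30.
Since 26 > 20, the floor is binding.
At p = 26: qd = 90 - 3·26 = 12 and qs = 6·26 - 90 = 66.
Surplus = qs - qd = 54.
Government expenditure = surplus × support price = 54 × 26 = 1404.

1404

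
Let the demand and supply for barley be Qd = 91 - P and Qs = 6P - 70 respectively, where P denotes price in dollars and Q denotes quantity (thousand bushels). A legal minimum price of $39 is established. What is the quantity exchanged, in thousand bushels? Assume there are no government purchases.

In a free market, 91 - P = 6P - 70 gives the equilibrium P* = 23, Q* = 68.
Because the floor (39) lies above the market-clearing price, it is binding.
At P = 39: Qd = 91 - 39 = 52 and Qs = 6·39 - 70 = 164.
The quantity actually transacted is the short side, demand: 52.

52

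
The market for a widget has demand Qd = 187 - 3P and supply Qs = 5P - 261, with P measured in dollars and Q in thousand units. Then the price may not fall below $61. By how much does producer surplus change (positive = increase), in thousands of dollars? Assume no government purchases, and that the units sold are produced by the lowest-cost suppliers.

-2.5

Equilibrium: 187 - 3P = 5P - 261, so 448 = 8P and P* = 56, Q* = 19.
Because the floor (61) lies above the market-clearing price, it is binding.
At P = 61: Qd = 187 - 3·61 = 4 and Qs = 5·61 - 261 = 44.
Producer surplus without the control is ½ · (56 - 52.2) · 19 = 36.1.
With the floor, 4 units are sold at 61. The supply price at Q = 4 is 53, so PS = ½ · [(61 - 52.2) + (61 - 53)] · 4 = 33.6.
Change in producer surplus = 33.6 - 36.1 = -2.5.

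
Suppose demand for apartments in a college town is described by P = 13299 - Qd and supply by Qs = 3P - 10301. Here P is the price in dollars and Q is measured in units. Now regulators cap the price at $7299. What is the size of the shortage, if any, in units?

0

Rearranging demand gives Qd = 13299 - P. Without the control the market clears where 13299 - P = 3P - 10301, i.e. P* = 5900 and Q* = 7399.
The ceiling of 7299 is above the equilibrium price 5900, so it is not binding; the market clears at P* = 5900, Q* = 7399.
Since the control does not bind, there is no shortage.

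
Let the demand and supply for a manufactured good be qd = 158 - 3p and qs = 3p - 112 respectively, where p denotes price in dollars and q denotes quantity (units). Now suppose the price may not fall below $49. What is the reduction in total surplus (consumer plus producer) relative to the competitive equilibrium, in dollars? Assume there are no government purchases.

Setting quantity demanded equal to quantity supplied, 158 - 3p = 3p - 112, gives p* = 45 and q* = 23.
The floor of 49 is above the equilibrium price 45, so it binds.
At p = 49: qd = 158 - 3·49 = 11 and qs = 3·49 - 112 = 35.
Quantity traded falls to 11. At q = 11 the demand price is (158 - 11)/3 = 49 and the supply price is (112 + 11)/3 = 41.
Deadweight loss = ½ · (49 - 41) · (23 - 11) = ½ · 8 · 12 = 48.

48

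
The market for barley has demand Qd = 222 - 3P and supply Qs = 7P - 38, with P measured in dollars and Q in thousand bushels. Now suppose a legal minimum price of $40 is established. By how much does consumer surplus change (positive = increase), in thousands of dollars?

-1722

Setting quantity demanded equal to quantity supplied, 222 - 3P = 7P - 38, gives P* = 26 and Q* = 144.
Because the floor (40) lies above the market-clearing price, it is binding.
At P = 40: Qd = 222 - 3·40 = 102 and Qs = 7·40 - 38 = 242.
Consumer surplus without the control is ½ · (74 - 26) · 144 = 3456.
With the floor, consumers buy 102 units at 40, so CS = ½ · (74 - 40) · 102 = 1734.
Change in consumer surplus = 1734 - 3456 = -1722.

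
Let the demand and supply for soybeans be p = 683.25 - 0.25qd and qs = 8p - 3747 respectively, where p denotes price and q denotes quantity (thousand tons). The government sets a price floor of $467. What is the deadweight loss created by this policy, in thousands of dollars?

0

Rearranging demand gives qd = 2733 - 4p. Equilibrium: 2733 - 4p = 8p - 3747, so 6480 = 12p and p* = 540, q* = 573.
Since 467 is below p* = 540, the floor does not bind and the free-market outcome prevails.
Since the control does not bind, no trades are prevented and deadweight loss is zero.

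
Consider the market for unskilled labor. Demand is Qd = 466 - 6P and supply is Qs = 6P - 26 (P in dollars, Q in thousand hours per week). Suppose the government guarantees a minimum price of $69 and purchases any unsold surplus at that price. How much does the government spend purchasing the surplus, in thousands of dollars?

Without the control the market clears where 466 - 6P = 6P - 26, i.e. P* = 41 and Q* = 220.
Because the floor (69) lies above the market-clearing price, it is binding.
At P = 69: Qd = 466 - 6·69 = 52 and Qs = 6·69 - 26 = 388.
Surplus = Qs - Qd = 336.
Government expenditure = surplus × support price = 336 × 69 = 23184.

23184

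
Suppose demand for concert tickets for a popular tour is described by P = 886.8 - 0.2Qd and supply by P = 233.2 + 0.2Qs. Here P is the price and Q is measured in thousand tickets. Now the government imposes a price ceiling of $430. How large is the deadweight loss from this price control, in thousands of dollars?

84500

Rearranging demand gives Qd = 4434 - 5P; rearranging supply gives Qs = 5P - 1166. Equilibrium: 4434 - 5P = 5P - 1166, so 5600 = 10P and P* = 560, Q* = 1634.
Because the ceiling (430) lies below the market-clearing price, it is binding.
At P = 430: Qd = 4434 - 5·430 = 2284 and Qs = 5·430 - 1166 = 984.
Quantity traded falls to 984. At Q = 984 the demand price is (4434 - 984)/5 = 690 and the supply price is (1166 + 984)/5 = 430.
Deadweight loss = ½ · (690 - 430) · (1634 - 984) = ½ · 260 · 650 = 84500.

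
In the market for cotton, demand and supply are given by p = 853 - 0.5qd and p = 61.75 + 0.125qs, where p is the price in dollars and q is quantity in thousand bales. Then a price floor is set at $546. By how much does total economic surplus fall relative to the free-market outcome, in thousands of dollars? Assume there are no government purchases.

Rearranging demand gives qd = 1706 - 2p; rearranging supply gives qs = 8p - 494. Setting quantity demanded equal to quantity supplied, 1706 - 2p = 8p - 494, gives p* = 220 and q* = 1266.
Since 546 > 220, the floor is binding.
At p = 546: qd = 1706 - 2·546 = 614 and qs = 8·546 - 494 = 3874.
Quantity traded falls to 614. At q = 614 the demand price is (1706 - 614)/2 = 546 and the supply price is (494 + 614)/8 = 138.5.
Deadweight loss = ½ · (546 - 138.5) · (1266 - 614) = ½ · 407.5 · 652 = 132845.

132845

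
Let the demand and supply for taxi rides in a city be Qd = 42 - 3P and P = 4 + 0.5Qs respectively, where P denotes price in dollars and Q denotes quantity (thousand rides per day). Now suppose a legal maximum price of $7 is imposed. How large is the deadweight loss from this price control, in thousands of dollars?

15

Rearranging supply gives Qs = 2P - 8. Without the control the market clears where 42 - 3P = 2P - 8, i.e. P* = 10 and Q* = 12.
Since 7 < 10, the ceiling is binding.
At P = 7: Qd = 42 - 3·7 = 21 and Qs = 2·7 - 8 = 6.
Quantity traded falls to 6. At Q = 6 the demand price is (42 - 6)/3 = 12 and the supply price is (8 + 6)/2 = 7.
Deadweight loss = ½ · (12 - 7) · (12 - 6) = ½ · 5 · 6 = 15.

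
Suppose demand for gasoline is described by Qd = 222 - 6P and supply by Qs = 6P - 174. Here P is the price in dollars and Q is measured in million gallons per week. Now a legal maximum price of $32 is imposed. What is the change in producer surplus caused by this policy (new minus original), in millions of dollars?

-21

Equilibrium: 222 - 6P = 6P - 174, so 396 = 12P and P* = 33, Q* = 24.
Because the ceiling (32) lies below the market-clearing price, it is binding.
At P = 32: Qd = 222 - 6·32 = 30 and Qs = 6·32 - 174 = 18.
Producer surplus without the control is ½ · (33 - 29) · 24 = 48.
With the ceiling, producers sell 18 units at 32, so PS = ½ · (32 - 29) · 18 = 27.
Change in producer surplus = 27 - 48 = -21.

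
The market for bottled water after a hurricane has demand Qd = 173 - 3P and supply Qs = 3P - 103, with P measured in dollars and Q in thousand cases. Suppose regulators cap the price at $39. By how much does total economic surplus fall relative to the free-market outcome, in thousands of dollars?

Setting quantity demanded equal to quantity supplied, 173 - 3P = 3P - 103, gives P* = 46 and Q* = 35.
Since 39 < 46, the ceiling is binding.
At P = 39: Qd = 173 - 3·39 = 56 and Qs = 3·39 - 103 = 14.
Quantity traded falls to 14. At Q = 14 the demand price is (173 - 14)/3 = 53 and the supply price is (103 + 14)/3 = 39.
Deadweight loss = ½ · (53 - 39) · (35 - 14) = ½ · 14 · 21 = 147.

147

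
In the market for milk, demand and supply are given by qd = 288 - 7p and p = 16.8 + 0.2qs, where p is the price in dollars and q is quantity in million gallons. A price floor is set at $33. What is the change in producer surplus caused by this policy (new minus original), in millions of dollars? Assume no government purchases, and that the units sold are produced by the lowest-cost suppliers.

Rearranging supply gives qs = 5p - 84. In a free market, 288 - 7p = 5p - 84 gives the equilibrium p* = 31, q* = 71.
Because the floor (33) lies above the market-clearing price, it is binding.
At p = 33: qd = 288 - 7·33 = 57 and qs = 5·33 - 84 = 81.
Producer surplus without the control is ½ · (31 - 16.8) · 71 = 504.1.
With the floor, 57 units are sold at 33. The supply price at q = 57 is 28.2, so PS = ½ · [(33 - 16.8) + (33 - 28.2)] · 57 = 598.5.
Change in producer surplus = 598.5 - 504.1 = 94.4.

94.4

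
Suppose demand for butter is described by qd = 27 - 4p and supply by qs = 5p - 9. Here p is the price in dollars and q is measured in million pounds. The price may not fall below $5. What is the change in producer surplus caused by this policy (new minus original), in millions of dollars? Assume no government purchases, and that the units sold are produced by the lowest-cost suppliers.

5.4

Equilibrium: 27 - 4p = 5p - 9, so 36 = 9p and p* = 4, q* = 11.
The floor of 5 is above the equilibrium price 4, so it binds.
At p = 5: qd = 27 - 4·5 = 7 and qs = 5·5 - 9 = 16.
Producer surplus without the control is ½ · (4 - 1.8) · 11 = 12.1.
With the floor, 7 units are sold at 5. The supply price at q = 7 is 3.2, so PS = ½ · [(5 - 1.8) + (5 - 3.2)] · 7 = 17.5.
Change in producer surplus = 17.5 - 12.1 = 5.4.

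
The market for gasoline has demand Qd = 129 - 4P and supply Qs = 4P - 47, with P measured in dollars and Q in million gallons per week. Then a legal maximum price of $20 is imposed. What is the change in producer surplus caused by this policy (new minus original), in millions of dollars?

Without the control the market clears where 129 - 4P = 4P - 47, i.e. P* = 22 and Q* = 41.
Since 20 < 22, the ceiling is binding.
At P = 20: Qd = 129 - 4·20 = 49 and Qs = 4·20 - 47 = 33.
Producer surplus without the control is ½ · (22 - 11.75) · 41 = 210.125.
With the ceiling, producers sell 33 units at 20, so PS = ½ · (20 - 11.75) · 33 = 136.125.
Change in producer surplus = 136.125 - 210.125 = -74.

-74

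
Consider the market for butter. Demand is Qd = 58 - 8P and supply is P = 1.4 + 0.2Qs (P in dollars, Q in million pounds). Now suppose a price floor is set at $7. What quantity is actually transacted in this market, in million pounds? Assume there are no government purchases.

Rearranging supply gives Qs = 5P - 7. Setting quantity demanded equal to quantity supplied, 58 - 8P = 5P - 7, gives P* = 5 and Q* = 18.
Because the floor (7) lies above the market-clearing price, it is binding.
At P = 7: Qd = 58 - 8·7 = 2 and Qs = 5·7 - 7 = 28.
The quantity actually transacted is the short side, demand: 2.

2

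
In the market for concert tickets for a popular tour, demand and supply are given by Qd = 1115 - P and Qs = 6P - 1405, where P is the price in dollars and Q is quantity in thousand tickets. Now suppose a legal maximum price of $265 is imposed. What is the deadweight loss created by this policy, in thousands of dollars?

189525

Without the control the market clears where 1115 - P = 6P - 1405, i.e. P* = 360 and Q* = 755.
Because the ceiling (265) lies below the market-clearing price, it is binding.
At P = 265: Qd = 1115 - 265 = 850 and Qs = 6·265 - 1405 = 185.
Quantity traded falls to 185. At Q = 185 the demand price is 1115 - 185 = 930 and the supply price is (1405 + 185)/6 = 265.
Deadweight loss = ½ · (930 - 265) · (755 - 185) = ½ · 665 · 570 = 189525.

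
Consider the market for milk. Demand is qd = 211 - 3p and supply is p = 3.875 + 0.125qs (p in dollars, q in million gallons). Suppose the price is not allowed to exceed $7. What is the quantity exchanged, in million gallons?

25

Rearranging supply gives qs = 8p - 31. Without the control the market clears where 211 - 3p = 8p - 31, i.e. p* = 22 and q* = 145.
Since 7 < 22, the ceiling is binding.
At p = 7: qd = 211 - 3·7 = 190 and qs = 8·7 - 31 = 25.
The quantity actually transacted is the short side, supply: 25.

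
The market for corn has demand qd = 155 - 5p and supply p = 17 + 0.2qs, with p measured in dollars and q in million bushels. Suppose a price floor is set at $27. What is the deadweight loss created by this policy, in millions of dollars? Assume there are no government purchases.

Rearranging supply gives qs = 5p - 85. Without the control the market clears where 155 - 5p = 5p - 85, i.e. p* = 24 and q* = 35.
Because the floor (27) lies above the market-clearing price, it is binding.
At p = 27: qd = 155 - 5·27 = 20 and qs = 5·27 - 85 = 50.
Quantity traded falls to 20. At q = 20 the demand price is (155 - 20)/5 = 27 and the supply price is (85 + 20)/5 = 21.
Deadweight loss = ½ · (27 - 21) · (35 - 20) = ½ · 6 · 15 = 45.

45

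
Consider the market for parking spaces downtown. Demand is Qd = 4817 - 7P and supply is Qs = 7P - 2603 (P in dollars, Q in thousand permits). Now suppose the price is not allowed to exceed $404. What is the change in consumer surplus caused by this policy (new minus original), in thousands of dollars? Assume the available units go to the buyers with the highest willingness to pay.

-27216

Equilibrium: 4817 - 7P = 7P - 2603, so 7420 = 14P and P* = 530, Q* = 1107.
Because the ceiling (404) lies below the market-clearing price, it is binding.
At P = 404: Qd = 4817 - 7·404 = 1989 and Qs = 7·404 - 2603 = 225.
Consumer surplus without the control is ½ · (4817/7 - 530) · 1107 = 1225449/14.
With the ceiling, 225 units are sold at 404 (assume they go to the highest-value buyers). The demand price at Q = 225 is 656, so CS = ½ · [(4817/7 - 404) + (656 - 404)] · 225 = 844425/14.
Change in consumer surplus = 844425/14 - 1225449/14 = -27216.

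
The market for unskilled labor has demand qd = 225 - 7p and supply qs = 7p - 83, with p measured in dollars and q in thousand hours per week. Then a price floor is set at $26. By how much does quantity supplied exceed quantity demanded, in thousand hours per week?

56

Setting quantity demanded equal to quantity supplied, 225 - 7p = 7p - 83, gives p* = 22 and q* = 71.
Because the floor (26) lies above the market-clearing price, it is binding.
At p = 26: qd = 225 - 7·26 = 43 and qs = 7·26 - 83 = 99.
Surplus = qs - qd = 99 - 43 = 56.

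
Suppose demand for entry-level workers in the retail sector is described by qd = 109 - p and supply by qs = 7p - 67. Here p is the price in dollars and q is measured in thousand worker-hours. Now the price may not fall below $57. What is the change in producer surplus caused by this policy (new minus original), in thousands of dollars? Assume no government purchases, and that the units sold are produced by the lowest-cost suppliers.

Without the control the market clears where 109 - p = 7p - 67, i.e. p* = 22 and q* = 87.
Because the floor (57) lies above the market-clearing price, it is binding.
At p = 57: qd = 109 - 57 = 52 and qs = 7·57 - 67 = 332.
Producer surplus without the control is ½ · (22 - 67/7) · 87 = 7569/14.
With the floor, 52 units are sold at 57. The supply price at q = 52 is 17, so PS = ½ · [(57 - 67/7) + (57 - 17)] · 52 = 15912/7.
Change in producer surplus = 15912/7 - 7569/14 = 1732.5.

1732.5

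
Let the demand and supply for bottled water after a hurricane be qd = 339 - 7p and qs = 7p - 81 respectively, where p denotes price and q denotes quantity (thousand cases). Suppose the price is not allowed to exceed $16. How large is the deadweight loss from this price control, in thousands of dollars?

Equilibrium: 339 - 7p = 7p - 81, so 420 = 14p and p* = 30, q* = 129.
The ceiling of 16 is below the equilibrium price 30, so it binds.
At p = 16: qd = 339 - 7·16 = 227 and qs = 7·16 - 81 = 31.
Quantity traded falls to 31. At q = 31 the demand price is (339 - 31)/7 = 44 and the supply price is (81 + 31)/7 = 16.
Deadweight loss = ½ · (44 - 16) · (129 - 31) = ½ · 28 · 98 = 1372.

1372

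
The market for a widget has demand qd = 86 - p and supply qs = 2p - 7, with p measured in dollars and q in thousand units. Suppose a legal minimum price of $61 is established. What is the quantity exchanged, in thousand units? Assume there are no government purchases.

Without the control the market clears where 86 - p = 2p - 7, i.e. p* = 31 and q* = 55.
Because the floor (61) lies above the market-clearing price, it is binding.
At p = 61: qd = 86 - 61 = 25 and qs = 2·61 - 7 = 115.
The quantity actually transacted is the short side, demand: 25.

25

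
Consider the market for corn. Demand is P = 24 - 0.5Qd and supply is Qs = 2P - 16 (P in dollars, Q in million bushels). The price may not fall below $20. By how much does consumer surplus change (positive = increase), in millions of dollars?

Rearranging demand gives Qd = 48 - 2P. In a free market, 48 - 2P = 2P - 16 gives the equilibrium P* = 16, Q* = 16.
The floor of 20 is above the equilibrium price 16, so it binds.
At P = 20: Qd = 48 - 2·20 = 8 and Qs = 2·20 - 16 = 24.
Consumer surplus without the control is ½ · (24 - 16) · 16 = 64.
With the floor, consumers buy 8 units at 20, so CS = ½ · (24 - 20) · 8 = 16.
Change in consumer surplus = 16 - 64 = -48.

-48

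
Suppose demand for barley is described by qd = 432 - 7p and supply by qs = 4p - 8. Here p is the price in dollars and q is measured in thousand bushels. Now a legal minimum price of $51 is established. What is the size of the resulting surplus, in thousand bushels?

Equilibrium: 432 - 7p = 4p - 8, so 440 = 11p and p* = 40, q* = 152.
Because the floor (51) lies above the market-clearing price, it is binding.
At p = 51: qd = 432 - 7·51 = 75 and qs = 4·51 - 8 = 196.
Surplus = qs - qd = 196 - 75 = 121.

121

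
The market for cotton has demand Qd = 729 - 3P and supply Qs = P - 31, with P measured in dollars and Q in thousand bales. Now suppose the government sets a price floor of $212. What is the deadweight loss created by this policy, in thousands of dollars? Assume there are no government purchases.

2904

In a free market, 729 - 3P = P - 31 gives the equilibrium P* = 190, Q* = 159.
Because the floor (212) lies above the market-clearing price, it is binding.
At P = 212: Qd = 729 - 3·212 = 93 and Qs = 212 - 31 = 181.
Quantity traded falls to 93. At Q = 93 the demand price is (729 - 93)/3 = 212 and the supply price is 31 + 93 = 124.
Deadweight loss = ½ · (212 - 124) · (159 - 93) = ½ · 88 · 66 = 2904.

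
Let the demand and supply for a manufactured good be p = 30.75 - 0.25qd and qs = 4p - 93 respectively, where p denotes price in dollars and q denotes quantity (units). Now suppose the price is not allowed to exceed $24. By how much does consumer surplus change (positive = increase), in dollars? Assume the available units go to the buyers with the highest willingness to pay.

Rearranging demand gives qd = 123 - 4p. Without the control the market clears where 123 - 4p = 4p - 93, i.e. p* = 27 and q* = 15.
The ceiling of 24 is below the equilibrium price 27, so it binds.
At p = 24: qd = 123 - 4·24 = 27 and qs = 4·24 - 93 = 3.
Consumer surplus without the control is ½ · (30.75 - 27) · 15 = 28.125.
With the ceiling, 3 units are sold at 24 (assume they go to the highest-value buyers). The demand price at q = 3 is 30, so CS = ½ · [(30.75 - 24) + (30 - 24)] · 3 = 19.125.
Change in consumer surplus = 19.125 - 28.125 = -9.

-9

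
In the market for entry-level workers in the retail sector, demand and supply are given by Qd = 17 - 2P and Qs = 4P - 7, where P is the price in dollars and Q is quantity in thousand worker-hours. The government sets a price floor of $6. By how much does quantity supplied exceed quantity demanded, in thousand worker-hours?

In a free market, 17 - 2P = 4P - 7 gives the equilibrium P* = 4, Q* = 9.
The floor of 6 is above the equilibrium price 4, so it binds.
At P = 6: Qd = 17 - 2·6 = 5 and Qs = 4·6 - 7 = 17.
Surplus = Qs - Qd = 17 - 5 = 12.

12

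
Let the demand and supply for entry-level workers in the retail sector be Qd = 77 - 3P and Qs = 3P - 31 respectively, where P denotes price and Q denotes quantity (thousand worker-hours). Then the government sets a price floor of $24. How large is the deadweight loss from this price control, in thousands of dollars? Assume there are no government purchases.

Equilibrium: 77 - 3P = 3P - 31, so 108 = 6P and P* = 18, Q* = 23.
The floor of 24 is above the equilibrium price 18, so it binds.
At P = 24: Qd = 77 - 3·24 = 5 and Qs = 3·24 - 31 = 41.
Quantity traded falls to 5. At Q = 5 the demand price is (77 - 5)/3 = 24 and the supply price is (31 + 5)/3 = 12.
Deadweight loss = ½ · (24 - 12) · (23 - 5) = ½ · 12 · 18 = 108.

108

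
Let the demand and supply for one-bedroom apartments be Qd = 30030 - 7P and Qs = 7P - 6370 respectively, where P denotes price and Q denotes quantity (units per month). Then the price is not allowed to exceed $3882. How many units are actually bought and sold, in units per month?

Setting quantity demanded equal to quantity supplied, 30030 - 7P = 7P - 6370, gives P* = 2600 and Q* = 11830.
The ceiling of 3882 is above the equilibrium price 2600, so it is not binding; the market clears at P* = 2600, Q* = 11830.

11830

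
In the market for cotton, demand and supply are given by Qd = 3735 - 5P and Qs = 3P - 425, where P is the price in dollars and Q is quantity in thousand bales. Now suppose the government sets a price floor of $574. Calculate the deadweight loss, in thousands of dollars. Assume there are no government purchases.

Setting quantity demanded equal to quantity supplied, 3735 - 5P = 3P - 425, gives P* = 520 and Q* = 1135.
Since 574 > 520, the floor is binding.
At P = 574: Qd = 3735 - 5·574 = 865 and Qs = 3·574 - 425 = 1297.
Quantity traded falls to 865. At Q = 865 the demand price is (3735 - 865)/5 = 574 and the supply price is (425 + 865)/3 = 430.
Deadweight loss = ½ · (574 - 430) · (1135 - 865) = ½ · 144 · 270 = 19440.

19440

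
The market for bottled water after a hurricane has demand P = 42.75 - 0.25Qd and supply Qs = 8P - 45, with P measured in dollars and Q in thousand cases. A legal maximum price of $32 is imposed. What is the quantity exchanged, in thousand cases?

Rearranging demand gives Qd = 171 - 4P. Without the control the market clears where 171 - 4P = 8P - 45, i.e. P* = 18 and Q* = 99.
The ceiling of 32 is above the equilibrium price 18, so it is not binding; the market clears at P* = 18, Q* = 99.

99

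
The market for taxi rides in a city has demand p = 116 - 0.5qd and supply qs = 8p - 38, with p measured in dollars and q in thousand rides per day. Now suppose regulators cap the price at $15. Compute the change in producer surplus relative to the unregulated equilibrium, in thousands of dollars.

Rearranging demand gives qd = 232 - 2p. Setting quantity demanded equal to quantity supplied, 232 - 2p = 8p - 38, gives p* = 27 and q* = 178.
The ceiling of 15 is below the equilibrium price 27, so it binds.
At p = 15: qd = 232 - 2·15 = 202 and qs = 8·15 - 38 = 82.
Producer surplus without the control is ½ · (27 - 4.75) · 178 = 1980.25.
With the ceiling, producers sell 82 units at 15, so PS = ½ · (15 - 4.75) · 82 = 420.25.
Change in producer surplus = 420.25 - 1980.25 = -1560.

-1560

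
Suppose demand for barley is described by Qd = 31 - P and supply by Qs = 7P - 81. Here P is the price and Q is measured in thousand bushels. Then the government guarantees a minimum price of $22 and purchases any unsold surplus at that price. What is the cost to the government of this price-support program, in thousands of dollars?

1408

Equilibrium: 31 - P = 7P - 81, so 112 = 8P and P* = 14, Q* = 17.
Because the floor (22) lies above the market-clearing price, it is binding.
At P = 22: Qd = 31 - 22 = 9 and Qs = 7·22 - 81 = 73.
Surplus = Qs - Qd = 64.
Government expenditure = surplus × support price = 64 × 22 = 1408.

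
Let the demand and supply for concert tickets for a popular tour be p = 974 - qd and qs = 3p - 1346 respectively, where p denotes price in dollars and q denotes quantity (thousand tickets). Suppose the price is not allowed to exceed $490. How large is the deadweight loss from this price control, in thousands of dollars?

Rearranging demand gives qd = 974 - p. Setting quantity demanded equal to quantity supplied, 974 - p = 3p - 1346, gives p* = 580 and q* = 394.
Because the ceiling (490) lies below the market-clearing price, it is binding.
At p = 490: qd = 974 - 490 = 484 and qs = 3·490 - 1346 = 124.
Quantity traded falls to 124. At q = 124 the demand price is 974 - 124 = 850 and the supply price is (1346 + 124)/3 = 490.
Deadweight loss = ½ · (850 - 490) · (394 - 124) = ½ · 360 · 270 = 48600.

48600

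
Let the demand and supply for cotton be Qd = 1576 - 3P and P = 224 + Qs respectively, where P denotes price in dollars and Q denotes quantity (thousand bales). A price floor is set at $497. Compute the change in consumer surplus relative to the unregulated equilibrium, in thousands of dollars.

-7308.5

Rearranging supply gives Qs = P - 224. Setting quantity demanded equal to quantity supplied, 1576 - 3P = P - 224, gives P* = 450 and Q* = 226.
Because the floor (497) lies above the market-clearing price, it is binding.
At P = 497: Qd = 1576 - 3·497 = 85 and Qs = 497 - 224 = 273.
Consumer surplus without the control is ½ · (1576/3 - 450) · 226 = 25538/3.
With the floor, consumers buy 85 units at 497, so CS = ½ · (1576/3 - 497) · 85 = 7225/6.
Change in consumer surplus = 7225/6 - 25538/3 = -7308.5.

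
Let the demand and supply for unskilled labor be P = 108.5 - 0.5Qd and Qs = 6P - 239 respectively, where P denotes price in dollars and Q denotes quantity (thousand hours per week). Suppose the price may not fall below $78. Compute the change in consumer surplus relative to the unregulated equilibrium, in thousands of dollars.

-1722

Rearranging demand gives Qd = 217 - 2P. In a free market, 217 - 2P = 6P - 239 gives the equilibrium P* = 57, Q* = 103.
Because the floor (78) lies above the market-clearing price, it is binding.
At P = 78: Qd = 217 - 2·78 = 61 and Qs = 6·78 - 239 = 229.
Consumer surplus without the control is ½ · (108.5 - 57) · 103 = 2652.25.
With the floor, consumers buy 61 units at 78, so CS = ½ · (108.5 - 78) · 61 = 930.25.
Change in consumer surplus = 930.25 - 2652.25 = -1722.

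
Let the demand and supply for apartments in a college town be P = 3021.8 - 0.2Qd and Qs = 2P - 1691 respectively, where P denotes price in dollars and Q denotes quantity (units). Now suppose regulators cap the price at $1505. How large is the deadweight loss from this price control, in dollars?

Rearranging demand gives Qd = 15109 - 5P. In a free market, 15109 - 5P = 2P - 1691 gives the equilibrium P* = 2400, Q* = 3109.
The ceiling of 1505 is below the equilibrium price 2400, so it binds.
At P = 1505: Qd = 15109 - 5·1505 = 7584 and Qs = 2·1505 - 1691 = 1319.
Quantity traded falls to 1319. At Q = 1319 the demand price is (15109 - 1319)/5 = 2758 and the supply price is (1691 + 1319)/2 = 1505.
Deadweight loss = ½ · (2758 - 1505) · (3109 - 1319) = ½ · 1253 · 1790 = 1121435.

1121435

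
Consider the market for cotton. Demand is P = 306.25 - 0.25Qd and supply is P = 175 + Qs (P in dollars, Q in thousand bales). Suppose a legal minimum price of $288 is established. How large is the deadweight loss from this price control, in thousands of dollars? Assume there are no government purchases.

640

Rearranging demand gives Qd = 1225 - 4P; rearranging supply gives Qs = P - 175. In a free market, 1225 - 4P = P - 175 gives the equilibrium P* = 280, Q* = 105.
The floor of 288 is above the equilibrium price 280, so it binds.
At P = 288: Qd = 1225 - 4·288 = 73 and Qs = 288 - 175 = 113.
Quantity traded falls to 73. At Q = 73 the demand price is (1225 - 73)/4 = 288 and the supply price is 175 + 73 = 248.
Deadweight loss = ½ · (288 - 248) · (105 - 73) = ½ · 40 · 32 = 640.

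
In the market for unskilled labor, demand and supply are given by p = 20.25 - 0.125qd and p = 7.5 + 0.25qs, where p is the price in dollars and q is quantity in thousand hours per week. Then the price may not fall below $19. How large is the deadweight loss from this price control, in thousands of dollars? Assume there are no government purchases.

108

Rearranging demand gives qd = 162 - 8p; rearranging supply gives qs = 4p - 30. Equilibrium: 162 - 8p = 4p - 30, so 192 = 12p and p* = 16, q* = 34.
Since 19 > 16, the floor is binding.
At p = 19: qd = 162 - 8·19 = 10 and qs = 4·19 - 30 = 46.
Quantity traded falls to 10. At q = 10 the demand price is (162 - 10)/8 = 19 and the supply price is (30 + 10)/4 = 10.
Deadweight loss = ½ · (19 - 10) · (34 - 10) = ½ · 9 · 24 = 108.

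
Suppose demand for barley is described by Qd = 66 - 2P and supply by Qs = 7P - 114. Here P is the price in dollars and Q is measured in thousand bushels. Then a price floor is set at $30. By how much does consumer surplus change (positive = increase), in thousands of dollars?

Equilibrium: 66 - 2P = 7P - 114, so 180 = 9P and P* = 20, Q* = 26.
The floor of 30 is above the equilibrium price 20, so it binds.
At P = 30: Qd = 66 - 2·30 = 6 and Qs = 7·30 - 114 = 96.
Consumer surplus without the control is ½ · (33 - 20) · 26 = 169.
With the floor, consumers buy 6 units at 30, so CS = ½ · (33 - 30) · 6 = 9.
Change in consumer surplus = 9 - 169 = -160.

-160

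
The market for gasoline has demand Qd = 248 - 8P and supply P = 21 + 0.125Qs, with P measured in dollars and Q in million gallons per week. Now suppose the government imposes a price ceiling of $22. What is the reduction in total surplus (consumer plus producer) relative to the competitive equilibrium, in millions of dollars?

128

Rearranging supply gives Qs = 8P - 168. Equilibrium: 248 - 8P = 8P - 168, so 416 = 16P and P* = 26, Q* = 40.
Since 22 < 26, the ceiling is binding.
At P = 22: Qd = 248 - 8·22 = 72 and Qs = 8·22 - 168 = 8.
Quantity traded falls to 8. At Q = 8 the demand price is (248 - 8)/8 = 30 and the supply price is (168 + 8)/8 = 22.
Deadweight loss = ½ · (30 - 22) · (40 - 8) = ½ · 8 · 32 = 128.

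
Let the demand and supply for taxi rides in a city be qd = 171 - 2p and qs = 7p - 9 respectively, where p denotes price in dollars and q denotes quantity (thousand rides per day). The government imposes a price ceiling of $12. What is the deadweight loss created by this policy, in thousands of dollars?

Without the control the market clears where 171 - 2p = 7p - 9, i.e. p* = 20 and q* = 131.
Since 12 < 20, the ceiling is binding.
At p = 12: qd = 171 - 2·12 = 147 and qs = 7·12 - 9 = 75.
Quantity traded falls to 75. At q = 75 the demand price is (171 - 75)/2 = 48 and the supply price is (9 + 75)/7 = 12.
Deadweight loss = ½ · (48 - 12) · (131 - 75) = ½ · 36 · 56 = 1008.

1008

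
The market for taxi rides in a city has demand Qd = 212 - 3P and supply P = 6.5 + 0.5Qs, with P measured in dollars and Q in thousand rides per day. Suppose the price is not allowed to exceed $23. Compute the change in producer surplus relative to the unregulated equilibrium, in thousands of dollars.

-1210

Rearranging supply gives Qs = 2P - 13. Equilibrium: 212 - 3P = 2P - 13, so 225 = 5P and P* = 45, Q* = 77.
Since 23 < 45, the ceiling is binding.
At P = 23: Qd = 212 - 3·23 = 143 and Qs = 2·23 - 13 = 33.
Producer surplus without the control is ½ · (45 - 6.5) · 77 = 1482.25.
With the ceiling, producers sell 33 units at 23, so PS = ½ · (23 - 6.5) · 33 = 272.25.
Change in producer surplus = 272.25 - 1482.25 = -1210.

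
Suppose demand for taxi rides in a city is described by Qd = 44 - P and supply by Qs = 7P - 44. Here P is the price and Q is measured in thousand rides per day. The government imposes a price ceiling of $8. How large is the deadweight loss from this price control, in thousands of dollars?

252

Equilibrium: 44 - P = 7P - 44, so 88 = 8P and P* = 11, Q* = 33.
Because the ceiling (8) lies below the market-clearing price, it is binding.
At P = 8: Qd = 44 - 8 = 36 and Qs = 7·8 - 44 = 12.
Quantity traded falls to 12. At Q = 12 the demand price is 44 - 12 = 32 and the supply price is (44 + 12)/7 = 8.
Deadweight loss = ½ · (32 - 8) · (33 - 12) = ½ · 24 · 21 = 252.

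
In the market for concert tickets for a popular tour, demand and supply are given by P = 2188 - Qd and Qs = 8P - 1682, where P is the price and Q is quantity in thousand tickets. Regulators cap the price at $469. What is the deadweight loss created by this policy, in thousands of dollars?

0

Rearranging demand gives Qd = 2188 - P. Equilibrium: 2188 - P = 8P - 1682, so 3870 = 9P and P* = 430, Q* = 1758.
The ceiling of 469 is above the equilibrium price 430, so it is not binding; the market clears at P* = 430, Q* = 1758.
Since the control does not bind, no trades are prevented and deadweight loss is zero.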